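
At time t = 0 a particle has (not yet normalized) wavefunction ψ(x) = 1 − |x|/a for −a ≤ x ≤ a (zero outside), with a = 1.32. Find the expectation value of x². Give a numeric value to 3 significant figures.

⟨x²⟩ = ∫ x²·|ψ|² dx / ∫|ψ|² dx (integrals over the domain).
ψ is even, so ∫ over [−a, a] = 2∫₀ᵃ with ψ = 1 − x/a there: ∫₀ᵃ (1 − x/a)² dx = a/3, ∫₀ᵃ x²(1 − x/a)² dx = a³/30, ∫₀ᵃ x⁴(1 − x/a)² dx = a⁵/105.
State is unnormalized: ∫|ψ|² dx = 0.88000, and ∫ψ*·x²·ψ dx = 0.15333, so ⟨x²⟩ = 0.15333 / 0.88000.
⟨x²⟩ = 0.17424.

0.174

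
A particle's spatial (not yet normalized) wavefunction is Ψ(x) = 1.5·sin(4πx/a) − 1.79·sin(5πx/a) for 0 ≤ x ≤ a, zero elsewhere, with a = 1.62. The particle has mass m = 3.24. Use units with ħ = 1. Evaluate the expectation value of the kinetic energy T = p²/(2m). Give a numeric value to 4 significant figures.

T = −(ħ²/2m) d²/dx², so ⟨T⟩ = −(ħ²/2m) ∫ Ψ*·Ψ'' dx / ∫|Ψ|² dx; with m = 3.24.
d²/dx² sin(jπx/a) = −(jπ/a)²·sin(jπx/a); on 0 ≤ x ≤ a, ∫sin²(jπx/a) dx = a/2 and ∫sin(jπx/a)·sin(lπx/a) dx = 0 for j ≠ l, so only diagonal terms survive in ∫|Ψ|² and ∫Ψ·Ψ″; ∫Ψ·Ψ′ dx = [Ψ²/2] between the walls = 0.
State is unnormalized: ∫|Ψ|² dx = 4.4178, and ∫Ψ*·(−ħ²/2m · Ψ'') dx = 54.578, so ⟨T⟩ = 54.578 / 4.4178.
⟨T⟩ = 12.354.

12.35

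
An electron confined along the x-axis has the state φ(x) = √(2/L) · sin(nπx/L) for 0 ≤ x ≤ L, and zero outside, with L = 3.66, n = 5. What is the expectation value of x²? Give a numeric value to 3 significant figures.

4.44

⟨x²⟩ = ∫ x²·|φ|² dx (integrals over the domain).
With sin²θ = (1 − cos2θ)/2 on 0 ≤ x ≤ L: ∫sin²(nπx/L) dx = L/2, ∫x·sin²(nπx/L) dx = L²/4, ∫x²·sin²(nπx/L) dx = L³·(1/6 − 1/(4n²π²)); higher powers xᵏ the same way, integrating xᵏ·cos(2nπx/L) by parts.
⟨x²⟩ = 4.4381.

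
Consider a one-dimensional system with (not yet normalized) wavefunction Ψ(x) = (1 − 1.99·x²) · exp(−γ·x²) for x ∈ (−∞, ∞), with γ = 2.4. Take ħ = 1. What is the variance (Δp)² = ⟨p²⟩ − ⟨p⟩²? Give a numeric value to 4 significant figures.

5.763

Compute ⟨p⟩ and ⟨p²⟩ separately; (Δp)² = ⟨p²⟩ − ⟨p⟩².
Expand each integrand as polynomial × e^(−2γx²) and use ∫x^(2j)·e^(−2γx²) dx = (2j−1)!!/(4γ)^j · √(π/(2γ)), odd powers → 0; here √(π/(2γ)) = 0.80901. Differentiate with the product rule, d/dx e^(−γx²) = −2γx·e^(−γx²).
Normalization: ∫|Ψ|² dx = 0.57790.
⟨p⟩ = 0.0000 and ⟨p²⟩ = 5.7633.
(Δp)² = 5.7633 − (0.0000)² = 5.7633.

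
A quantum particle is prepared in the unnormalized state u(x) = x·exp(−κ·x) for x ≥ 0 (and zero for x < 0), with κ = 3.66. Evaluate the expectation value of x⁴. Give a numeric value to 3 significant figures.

⟨x⁴⟩ = ∫ x⁴·|u|² dx / ∫|u|² dx (integrals over the domain).
Every integrand reduces to terms xʲ·e^(−2κx) on [0, ∞); use ∫₀^∞ xʲ·e^(−2κx) dx = j!/(2κ)^(j+1).
State is unnormalized: ∫|u|² dx = 0.0050991, and ∫u*·x⁴·u dx = 0.00063937, so ⟨x⁴⟩ = 0.00063937 / 0.0050991.
⟨x⁴⟩ = 0.12539.

0.125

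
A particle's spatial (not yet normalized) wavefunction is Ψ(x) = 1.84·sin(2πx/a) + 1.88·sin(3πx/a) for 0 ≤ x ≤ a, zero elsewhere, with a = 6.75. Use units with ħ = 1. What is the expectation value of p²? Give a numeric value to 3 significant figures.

p² Ψ = −ħ² d²Ψ/dx²; ⟨p²⟩ = −ħ² ∫ Ψ*·Ψ'' dx / ∫|Ψ|² dx.
d²/dx² sin(jπx/a) = −(jπ/a)²·sin(jπx/a); on 0 ≤ x ≤ a, ∫sin²(jπx/a) dx = a/2 and ∫sin(jπx/a)·sin(lπx/a) dx = 0 for j ≠ l, so only diagonal terms survive in ∫|Ψ|² and ∫Ψ·Ψ″; ∫Ψ·Ψ′ dx = [Ψ²/2] between the walls = 0.
State is unnormalized: ∫|Ψ|² dx = 23.355, and ∫Ψ*·(−ħ² Ψ'') dx = 33.156, so ⟨p²⟩ = 33.156 / 23.355.
⟨p²⟩ = 1.4197.

1.42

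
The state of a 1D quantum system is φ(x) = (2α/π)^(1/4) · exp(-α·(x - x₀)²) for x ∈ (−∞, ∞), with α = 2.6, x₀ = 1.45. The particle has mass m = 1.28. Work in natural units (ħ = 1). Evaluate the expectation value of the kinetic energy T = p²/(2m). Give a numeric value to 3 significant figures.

T = −(ħ²/2m) d²/dx², so ⟨T⟩ = −(ħ²/2m) ∫ φ*·φ'' dx; with m = 1.28.
Gaussian moments (u = x − x₀): ∫u^(2j)·e^(−2αu²) du = (2j−1)!!/(4α)^j · √(π/(2α)), odd powers integrate to 0; here √(π/(2α)) = 0.77727. Derivatives: d/dx e^(−αu²) = −2αu·e^(−αu²), d²/dx² e^(−αu²) = (4α²u² − 2α)·e^(−αu²).
⟨T⟩ = 1.0156.

1.02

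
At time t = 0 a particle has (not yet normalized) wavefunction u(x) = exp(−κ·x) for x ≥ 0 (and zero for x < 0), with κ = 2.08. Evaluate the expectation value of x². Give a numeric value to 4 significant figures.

0.1156

⟨x²⟩ = ∫ x²·|u|² dx / ∫|u|² dx (integrals over the domain).
Every integrand reduces to terms xʲ·e^(−2κx) on [0, ∞); use ∫₀^∞ xʲ·e^(−2κx) dx = j!/(2κ)^(j+1).
State is unnormalized: ∫|u|² dx = 0.24038, and ∫u*·x²·u dx = 0.027781, so ⟨x²⟩ = 0.027781 / 0.24038.
⟨x²⟩ = 0.11557.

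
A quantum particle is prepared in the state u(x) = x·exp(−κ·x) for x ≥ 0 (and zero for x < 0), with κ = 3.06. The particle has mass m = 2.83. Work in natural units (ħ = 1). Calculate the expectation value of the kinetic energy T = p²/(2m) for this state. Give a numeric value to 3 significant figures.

1.65

T = −(ħ²/2m) d²/dx², so ⟨T⟩ = −(ħ²/2m) ∫ u*·u'' dx / ∫|u|² dx; with m = 2.83.
Differentiate x·exp(−κ·x) with the product rule; every integrand then reduces to terms xʲ·e^(−2κx) on [0, ∞), with ∫₀^∞ xʲ·e^(−2κx) dx = j!/(2κ)^(j+1).
State is unnormalized: ∫|u|² dx = 0.0087252, and ∫u*·(−ħ²/2m · u'') dx = 0.014435, so ⟨T⟩ = 0.014435 / 0.0087252.
⟨T⟩ = 1.6543.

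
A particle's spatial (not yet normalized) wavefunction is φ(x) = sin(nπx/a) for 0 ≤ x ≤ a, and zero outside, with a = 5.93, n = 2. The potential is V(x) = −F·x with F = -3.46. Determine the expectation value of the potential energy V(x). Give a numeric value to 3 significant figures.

10.3

⟨V⟩ = ∫ V(x)·|φ|² dx / ∫|φ|² dx.
With sin²θ = (1 − cos2θ)/2 on 0 ≤ x ≤ a: ∫sin²(nπx/a) dx = a/2, ∫x·sin²(nπx/a) dx = a²/4, ∫x²·sin²(nπx/a) dx = a³·(1/6 − 1/(4n²π²)); higher powers xᵏ the same way, integrating xᵏ·cos(2nπx/a) by parts.
State is unnormalized: ∫|φ|² dx = 2.9650, and ∫φ*·V(x)·φ dx = 30.418, so ⟨V⟩ = 30.418 / 2.9650.
⟨V⟩ = 10.259.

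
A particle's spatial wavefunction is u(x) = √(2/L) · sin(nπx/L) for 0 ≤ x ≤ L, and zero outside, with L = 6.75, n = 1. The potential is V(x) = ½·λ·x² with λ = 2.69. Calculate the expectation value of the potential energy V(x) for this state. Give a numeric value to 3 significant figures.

17.3

⟨V⟩ = ∫ V(x)·|u|² dx.
With sin²θ = (1 − cos2θ)/2 on 0 ≤ x ≤ L: ∫sin²(nπx/L) dx = L/2, ∫x·sin²(nπx/L) dx = L²/4, ∫x²·sin²(nπx/L) dx = L³·(1/6 − 1/(4n²π²)); higher powers xᵏ the same way, integrating xᵏ·cos(2nπx/L) by parts.
⟨V⟩ = 17.323.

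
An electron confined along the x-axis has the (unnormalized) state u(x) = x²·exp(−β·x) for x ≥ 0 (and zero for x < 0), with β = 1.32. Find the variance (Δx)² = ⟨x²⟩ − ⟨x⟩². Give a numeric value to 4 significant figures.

Compute ⟨x⟩ and ⟨x²⟩ separately, then (Δx)² = ⟨x²⟩ − ⟨x⟩².
Every integrand reduces to terms xʲ·e^(−2βx) on [0, ∞); use ∫₀^∞ xʲ·e^(−2βx) dx = j!/(2β)^(j+1).
Normalization: ∫|u|² dx = 0.18715.
⟨x⟩ = 1.8939 and ⟨x²⟩ = 4.3044.
(Δx)² = 4.3044 − (1.8939)² = 0.71740.

0.7174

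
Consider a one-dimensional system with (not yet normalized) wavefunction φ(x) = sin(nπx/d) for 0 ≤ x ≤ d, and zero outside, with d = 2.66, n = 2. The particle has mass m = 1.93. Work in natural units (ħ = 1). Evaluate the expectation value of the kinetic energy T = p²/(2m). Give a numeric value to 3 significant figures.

1.45

T = −(ħ²/2m) d²/dx², so ⟨T⟩ = −(ħ²/2m) ∫ φ*·φ'' dx / ∫|φ|² dx; with m = 1.93.
d/dx sin(nπx/d) = (nπ/d)·cos(nπx/d) and d²/dx² sin(nπx/d) = −(nπ/d)²·sin(nπx/d); on 0 ≤ x ≤ d, ∫sin²(nπx/d) dx = d/2 and ∫sin(nπx/d)·cos(nπx/d) dx = 0.
State is unnormalized: ∫|φ|² dx = 1.3300, and ∫φ*·(−ħ²/2m · φ'') dx = 1.9225, so ⟨T⟩ = 1.9225 / 1.3300.
⟨T⟩ = 1.4455.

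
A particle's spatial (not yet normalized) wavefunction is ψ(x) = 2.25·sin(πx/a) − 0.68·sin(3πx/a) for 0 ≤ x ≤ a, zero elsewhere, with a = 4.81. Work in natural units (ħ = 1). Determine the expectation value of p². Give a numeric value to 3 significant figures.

0.712

p² ψ = −ħ² d²ψ/dx²; ⟨p²⟩ = −ħ² ∫ ψ*·ψ'' dx / ∫|ψ|² dx.
d²/dx² sin(jπx/a) = −(jπ/a)²·sin(jπx/a); on 0 ≤ x ≤ a, ∫sin²(jπx/a) dx = a/2 and ∫sin(jπx/a)·sin(lπx/a) dx = 0 for j ≠ l, so only diagonal terms survive in ∫|ψ|² and ∫ψ·ψ″; ∫ψ·ψ′ dx = [ψ²/2] between the walls = 0.
State is unnormalized: ∫|ψ|² dx = 13.287, and ∫ψ*·(−ħ² ψ'') dx = 9.4634, so ⟨p²⟩ = 9.4634 / 13.287.
⟨p²⟩ = 0.71221.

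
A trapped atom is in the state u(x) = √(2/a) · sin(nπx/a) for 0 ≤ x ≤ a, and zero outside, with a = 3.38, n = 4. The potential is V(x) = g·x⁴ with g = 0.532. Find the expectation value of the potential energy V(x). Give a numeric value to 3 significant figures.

13.5

⟨V⟩ = ∫ V(x)·|u|² dx.
With sin²θ = (1 − cos2θ)/2 on 0 ≤ x ≤ a: ∫sin²(nπx/a) dx = a/2, ∫x·sin²(nπx/a) dx = a²/4, ∫x²·sin²(nπx/a) dx = a³·(1/6 − 1/(4n²π²)); higher powers xᵏ the same way, integrating xᵏ·cos(2nπx/a) by parts.
⟨V⟩ = 13.451.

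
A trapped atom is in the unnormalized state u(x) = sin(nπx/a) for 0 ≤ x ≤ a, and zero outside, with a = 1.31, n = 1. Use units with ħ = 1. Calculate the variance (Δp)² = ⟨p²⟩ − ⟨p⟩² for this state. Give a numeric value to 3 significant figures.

5.75

Compute ⟨p⟩ and ⟨p²⟩ separately; (Δp)² = ⟨p²⟩ − ⟨p⟩².
d/dx sin(nπx/a) = (nπ/a)·cos(nπx/a) and d²/dx² sin(nπx/a) = −(nπ/a)²·sin(nπx/a); on 0 ≤ x ≤ a, ∫sin²(nπx/a) dx = a/2 and ∫sin(nπx/a)·cos(nπx/a) dx = 0.
Normalization: ∫|u|² dx = 0.65500.
⟨p⟩ = 0.0000 and ⟨p²⟩ = 5.7512.
(Δp)² = 5.7512 − (0.0000)² = 5.7512.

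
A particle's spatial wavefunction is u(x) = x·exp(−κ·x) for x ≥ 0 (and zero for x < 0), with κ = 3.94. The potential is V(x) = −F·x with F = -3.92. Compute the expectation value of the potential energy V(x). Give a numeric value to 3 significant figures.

1.49

⟨V⟩ = ∫ V(x)·|u|² dx / ∫|u|² dx.
Every integrand reduces to terms xʲ·e^(−2κx) on [0, ∞); use ∫₀^∞ xʲ·e^(−2κx) dx = j!/(2κ)^(j+1).
State is unnormalized: ∫|u|² dx = 0.0040874, and ∫u*·V(x)·u dx = 0.0061000, so ⟨V⟩ = 0.0061000 / 0.0040874.
⟨V⟩ = 1.4924.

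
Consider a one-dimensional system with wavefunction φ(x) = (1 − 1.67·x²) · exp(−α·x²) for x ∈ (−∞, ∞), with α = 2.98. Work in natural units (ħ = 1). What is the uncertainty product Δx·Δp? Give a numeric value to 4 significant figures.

0.5150

Δx = √(⟨x²⟩−⟨x⟩²), Δp = √(⟨p²⟩−⟨p⟩²).
Expand each integrand as polynomial × e^(−2αx²) and use ∫x^(2j)·e^(−2αx²) dx = (2j−1)!!/(4α)^j · √(π/(2α)), odd powers → 0; here √(π/(2α)) = 0.72603. Differentiate with the product rule, d/dx e^(−αx²) = −2αx·e^(−αx²).
Normalization: ∫|φ|² dx = 0.56534.
⟨x⟩ = 0.0000, ⟨x²⟩ = 0.048893 ⇒ Δx = 0.22112.
⟨p⟩ = 0.0000, ⟨p²⟩ = 5.4251 ⇒ Δp = 2.3292.
Δx·Δp = 0.51502.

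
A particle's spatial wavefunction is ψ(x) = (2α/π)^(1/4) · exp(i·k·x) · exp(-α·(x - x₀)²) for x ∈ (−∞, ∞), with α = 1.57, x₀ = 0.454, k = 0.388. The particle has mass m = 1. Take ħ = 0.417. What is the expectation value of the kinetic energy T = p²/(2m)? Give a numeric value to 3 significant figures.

0.150

T = −(ħ²/2m) d²/dx², so ⟨T⟩ = −(ħ²/2m) ∫ ψ*·ψ'' dx; with m = 1.
Gaussian moments (u = x − x₀): ∫u^(2j)·e^(−2αu²) du = (2j−1)!!/(4α)^j · √(π/(2α)), odd powers integrate to 0; here √(π/(2α)) = 1.0003. Derivatives: ψ′ = (ik − 2αu)·ψ, ψ″ = ((ik − 2αu)² − 2α)·ψ; the odd-in-u pieces drop out.
⟨T⟩ = 0.14959.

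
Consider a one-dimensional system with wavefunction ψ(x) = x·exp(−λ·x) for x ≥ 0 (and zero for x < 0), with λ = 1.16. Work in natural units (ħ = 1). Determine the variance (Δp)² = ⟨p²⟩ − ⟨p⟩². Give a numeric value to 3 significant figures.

Compute ⟨p⟩ and ⟨p²⟩ separately; (Δp)² = ⟨p²⟩ − ⟨p⟩².
Differentiate x·exp(−λ·x) with the product rule; every integrand then reduces to terms xʲ·e^(−2λx) on [0, ∞), with ∫₀^∞ xʲ·e^(−2λx) dx = j!/(2λ)^(j+1).
Normalization: ∫|ψ|² dx = 0.16016.
⟨p⟩ = 0.0000 and ⟨p²⟩ = 1.3456.
(Δp)² = 1.3456 − (0.0000)² = 1.3456.

1.35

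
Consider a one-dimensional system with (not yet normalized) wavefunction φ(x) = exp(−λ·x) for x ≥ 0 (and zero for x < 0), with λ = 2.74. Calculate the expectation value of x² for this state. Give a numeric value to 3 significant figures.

0.0666

⟨x²⟩ = ∫ x²·|φ|² dx / ∫|φ|² dx (integrals over the domain).
Every integrand reduces to terms xʲ·e^(−2λx) on [0, ∞); use ∫₀^∞ xʲ·e^(−2λx) dx = j!/(2λ)^(j+1).
State is unnormalized: ∫|φ|² dx = 0.18248, and ∫φ*·x²·φ dx = 0.012153, so ⟨x²⟩ = 0.012153 / 0.18248.
⟨x²⟩ = 0.066599.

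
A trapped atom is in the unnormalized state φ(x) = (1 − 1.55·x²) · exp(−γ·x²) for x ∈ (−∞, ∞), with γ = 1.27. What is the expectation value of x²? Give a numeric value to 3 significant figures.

0.166

⟨x²⟩ = ∫ x²·|φ|² dx / ∫|φ|² dx (integrals over the domain).
Expand each integrand as polynomial × e^(−2γx²) and use ∫x^(2j)·e^(−2γx²) dx = (2j−1)!!/(4γ)^j · √(π/(2γ)), odd powers → 0; here √(π/(2γ)) = 1.1121.
State is unnormalized: ∫|φ|² dx = 0.74408, and ∫φ*·x²·φ dx = 0.12386, so ⟨x²⟩ = 0.12386 / 0.74408.
⟨x²⟩ = 0.16646.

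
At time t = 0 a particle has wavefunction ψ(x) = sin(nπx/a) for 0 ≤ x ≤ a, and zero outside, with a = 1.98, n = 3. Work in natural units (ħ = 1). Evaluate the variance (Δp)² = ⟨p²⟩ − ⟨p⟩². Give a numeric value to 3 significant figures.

22.7

Compute ⟨p⟩ and ⟨p²⟩ separately; (Δp)² = ⟨p²⟩ − ⟨p⟩².
d/dx sin(nπx/a) = (nπ/a)·cos(nπx/a) and d²/dx² sin(nπx/a) = −(nπ/a)²·sin(nπx/a); on 0 ≤ x ≤ a, ∫sin²(nπx/a) dx = a/2 and ∫sin(nπx/a)·cos(nπx/a) dx = 0.
Normalization: ∫|ψ|² dx = 0.99000.
⟨p⟩ = 0.0000 and ⟨p²⟩ = 22.657.
(Δp)² = 22.657 − (0.0000)² = 22.657.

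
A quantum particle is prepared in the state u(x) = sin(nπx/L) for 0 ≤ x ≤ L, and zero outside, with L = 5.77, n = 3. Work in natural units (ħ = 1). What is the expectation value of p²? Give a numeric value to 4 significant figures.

p² u = −ħ² d²u/dx²; ⟨p²⟩ = −ħ² ∫ u*·u'' dx / ∫|u|² dx.
d/dx sin(nπx/L) = (nπ/L)·cos(nπx/L) and d²/dx² sin(nπx/L) = −(nπ/L)²·sin(nπx/L); on 0 ≤ x ≤ L, ∫sin²(nπx/L) dx = L/2 and ∫sin(nπx/L)·cos(nπx/L) dx = 0.
State is unnormalized: ∫|u|² dx = 2.8850, and ∫u*·(−ħ² u'') dx = 7.6973, so ⟨p²⟩ = 7.6973 / 2.8850.
⟨p²⟩ = 2.6680.

2.668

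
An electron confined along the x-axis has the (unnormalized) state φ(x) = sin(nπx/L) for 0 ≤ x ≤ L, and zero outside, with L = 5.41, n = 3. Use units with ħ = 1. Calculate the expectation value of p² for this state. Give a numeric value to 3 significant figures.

3.03

p² φ = −ħ² d²φ/dx²; ⟨p²⟩ = −ħ² ∫ φ*·φ'' dx / ∫|φ|² dx.
d/dx sin(nπx/L) = (nπ/L)·cos(nπx/L) and d²/dx² sin(nπx/L) = −(nπ/L)²·sin(nπx/L); on 0 ≤ x ≤ L, ∫sin²(nπx/L) dx = L/2 and ∫sin(nπx/L)·cos(nπx/L) dx = 0.
State is unnormalized: ∫|φ|² dx = 2.7050, and ∫φ*·(−ħ² φ'') dx = 8.2095, so ⟨p²⟩ = 8.2095 / 2.7050.
⟨p²⟩ = 3.0349.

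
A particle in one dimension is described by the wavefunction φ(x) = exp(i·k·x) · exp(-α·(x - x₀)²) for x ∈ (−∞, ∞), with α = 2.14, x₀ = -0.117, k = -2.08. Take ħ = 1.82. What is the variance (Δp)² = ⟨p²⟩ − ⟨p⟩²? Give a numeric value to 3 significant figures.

Compute ⟨p⟩ and ⟨p²⟩ separately; (Δp)² = ⟨p²⟩ − ⟨p⟩².
Gaussian moments (u = x − x₀): ∫u^(2j)·e^(−2αu²) du = (2j−1)!!/(4α)^j · √(π/(2α)), odd powers integrate to 0; here √(π/(2α)) = 0.85675. Derivatives: φ′ = (ik − 2αu)·φ, φ″ = ((ik − 2αu)² − 2α)·φ; the odd-in-u pieces drop out.
Normalization: ∫|φ|² dx = 0.85675.
⟨p⟩ = -3.7856 and ⟨p²⟩ = 21.419.
(Δp)² = 21.419 − (-3.7856)² = 7.0885.

7.09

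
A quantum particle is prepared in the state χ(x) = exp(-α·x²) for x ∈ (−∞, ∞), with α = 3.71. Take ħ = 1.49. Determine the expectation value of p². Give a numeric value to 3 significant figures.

p² χ = −ħ² d²χ/dx²; ⟨p²⟩ = −ħ² ∫ χ*·χ'' dx / ∫|χ|² dx.
Gaussian moments: ∫x^(2j)·e^(−2αx²) dx = (2j−1)!!/(4α)^j · √(π/(2α)), odd powers integrate to 0; here √(π/(2α)) = 0.65069. Derivatives: d/dx e^(−αx²) = −2αx·e^(−αx²), d²/dx² e^(−αx²) = (4α²x² − 2α)·e^(−αx²).
State is unnormalized: ∫|χ|² dx = 0.65069, and ∫χ*·(−ħ² χ'') dx = 5.3594, so ⟨p²⟩ = 5.3594 / 0.65069.
⟨p²⟩ = 8.2366.

8.24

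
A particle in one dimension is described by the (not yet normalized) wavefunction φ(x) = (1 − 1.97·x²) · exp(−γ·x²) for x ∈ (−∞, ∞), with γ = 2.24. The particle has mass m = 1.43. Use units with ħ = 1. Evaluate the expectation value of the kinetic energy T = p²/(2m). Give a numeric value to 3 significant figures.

1.97

T = −(ħ²/2m) d²/dx², so ⟨T⟩ = −(ħ²/2m) ∫ φ*·φ'' dx / ∫|φ|² dx; with m = 1.43.
Expand each integrand as polynomial × e^(−2γx²) and use ∫x^(2j)·e^(−2γx²) dx = (2j−1)!!/(4γ)^j · √(π/(2γ)), odd powers → 0; here √(π/(2γ)) = 0.83741. Differentiate with the product rule, d/dx e^(−γx²) = −2γx·e^(−γx²).
State is unnormalized: ∫|φ|² dx = 0.59061, and ∫φ*·(−ħ²/2m · φ'') dx = 1.1662, so ⟨T⟩ = 1.1662 / 0.59061.
⟨T⟩ = 1.9746.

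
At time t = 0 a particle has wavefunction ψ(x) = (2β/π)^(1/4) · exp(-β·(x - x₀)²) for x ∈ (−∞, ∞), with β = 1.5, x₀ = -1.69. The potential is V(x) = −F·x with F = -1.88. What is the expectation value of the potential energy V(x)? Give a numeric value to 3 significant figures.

⟨V⟩ = ∫ V(x)·|ψ|² dx.
Gaussian moments (u = x − x₀): ∫u^(2j)·e^(−2βu²) du = (2j−1)!!/(4β)^j · √(π/(2β)), odd powers integrate to 0; here √(π/(2β)) = 1.0233.
⟨V⟩ = -3.1772.

-3.18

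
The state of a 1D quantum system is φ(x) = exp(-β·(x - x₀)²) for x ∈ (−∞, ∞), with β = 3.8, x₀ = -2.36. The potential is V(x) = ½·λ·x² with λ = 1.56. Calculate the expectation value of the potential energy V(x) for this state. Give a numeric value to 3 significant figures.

4.40

⟨V⟩ = ∫ V(x)·|φ|² dx / ∫|φ|² dx.
Gaussian moments (u = x − x₀): ∫u^(2j)·e^(−2βu²) du = (2j−1)!!/(4β)^j · √(π/(2β)), odd powers integrate to 0; here √(π/(2β)) = 0.64294.
State is unnormalized: ∫|φ|² dx = 0.64294, and ∫φ*·V(x)·φ dx = 2.8261, so ⟨V⟩ = 2.8261 / 0.64294.
⟨V⟩ = 4.3956.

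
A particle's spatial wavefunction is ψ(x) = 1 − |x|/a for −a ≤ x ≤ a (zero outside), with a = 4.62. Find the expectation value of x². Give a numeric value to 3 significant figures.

⟨x²⟩ = ∫ x²·|ψ|² dx / ∫|ψ|² dx (integrals over the domain).
ψ is even, so ∫ over [−a, a] = 2∫₀ᵃ with ψ = 1 − x/a there: ∫₀ᵃ (1 − x/a)² dx = a/3, ∫₀ᵃ x²(1 − x/a)² dx = a³/30, ∫₀ᵃ x⁴(1 − x/a)² dx = a⁵/105.
State is unnormalized: ∫|ψ|² dx = 3.0800, and ∫ψ*·x²·ψ dx = 6.5741, so ⟨x²⟩ = 6.5741 / 3.0800.
⟨x²⟩ = 2.1344.

2.13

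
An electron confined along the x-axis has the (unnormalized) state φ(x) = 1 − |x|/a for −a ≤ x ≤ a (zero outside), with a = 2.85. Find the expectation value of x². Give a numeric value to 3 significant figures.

⟨x²⟩ = ∫ x²·|φ|² dx / ∫|φ|² dx (integrals over the domain).
φ is even, so ∫ over [−a, a] = 2∫₀ᵃ with φ = 1 − x/a there: ∫₀ᵃ (1 − x/a)² dx = a/3, ∫₀ᵃ x²(1 − x/a)² dx = a³/30, ∫₀ᵃ x⁴(1 − x/a)² dx = a⁵/105.
State is unnormalized: ∫|φ|² dx = 1.9000, and ∫φ*·x²·φ dx = 1.5433, so ⟨x²⟩ = 1.5433 / 1.9000.
⟨x²⟩ = 0.81225.

0.812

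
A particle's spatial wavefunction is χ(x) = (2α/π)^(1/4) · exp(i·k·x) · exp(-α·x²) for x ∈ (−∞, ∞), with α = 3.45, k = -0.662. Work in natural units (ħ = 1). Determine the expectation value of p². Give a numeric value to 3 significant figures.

p² χ = −ħ² d²χ/dx²; ⟨p²⟩ = −ħ² ∫ χ*·χ'' dx.
Gaussian moments: ∫x^(2j)·e^(−2αx²) dx = (2j−1)!!/(4α)^j · √(π/(2α)), odd powers integrate to 0; here √(π/(2α)) = 0.67476. Derivatives: χ′ = (ik − 2αx)·χ, χ″ = ((ik − 2αx)² − 2α)·χ; the odd-in-x pieces drop out.
⟨p²⟩ = 3.8882.

3.89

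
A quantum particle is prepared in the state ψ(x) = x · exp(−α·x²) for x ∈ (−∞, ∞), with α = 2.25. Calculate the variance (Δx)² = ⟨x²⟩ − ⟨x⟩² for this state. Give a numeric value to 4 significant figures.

0.3333

Compute ⟨x⟩ and ⟨x²⟩ separately, then (Δx)² = ⟨x²⟩ − ⟨x⟩².
Expand each integrand as polynomial × e^(−2αx²) and use ∫x^(2j)·e^(−2αx²) dx = (2j−1)!!/(4α)^j · √(π/(2α)), odd powers → 0; here √(π/(2α)) = 0.83554.
Normalization: ∫|ψ|² dx = 0.092838.
⟨x⟩ = 0.0000 and ⟨x²⟩ = 0.33333.
(Δx)² = 0.33333 − (0.0000)² = 0.33333.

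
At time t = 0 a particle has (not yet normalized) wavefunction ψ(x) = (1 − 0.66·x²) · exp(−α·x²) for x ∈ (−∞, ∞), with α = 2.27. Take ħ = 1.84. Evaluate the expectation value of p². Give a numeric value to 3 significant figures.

10.4

p² ψ = −ħ² d²ψ/dx²; ⟨p²⟩ = −ħ² ∫ ψ*·ψ'' dx / ∫|ψ|² dx.
Expand each integrand as polynomial × e^(−2αx²) and use ∫x^(2j)·e^(−2αx²) dx = (2j−1)!!/(4α)^j · √(π/(2α)), odd powers → 0; here √(π/(2α)) = 0.83185. Differentiate with the product rule, d/dx e^(−αx²) = −2αx·e^(−αx²).
State is unnormalized: ∫|ψ|² dx = 0.72411, and ∫ψ*·(−ħ² ψ'') dx = 7.5589, so ⟨p²⟩ = 7.5589 / 0.72411.
⟨p²⟩ = 10.439.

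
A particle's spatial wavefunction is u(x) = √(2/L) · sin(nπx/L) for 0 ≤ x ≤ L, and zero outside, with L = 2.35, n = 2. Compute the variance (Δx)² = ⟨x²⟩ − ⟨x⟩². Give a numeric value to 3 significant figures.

0.390

Compute ⟨x⟩ and ⟨x²⟩ separately, then (Δx)² = ⟨x²⟩ − ⟨x⟩².
With sin²θ = (1 − cos2θ)/2 on 0 ≤ x ≤ L: ∫sin²(nπx/L) dx = L/2, ∫x·sin²(nπx/L) dx = L²/4, ∫x²·sin²(nπx/L) dx = L³·(1/6 − 1/(4n²π²)); higher powers xᵏ the same way, integrating xᵏ·cos(2nπx/L) by parts.
⟨x⟩ = 1.1750 and ⟨x²⟩ = 1.7709.
(Δx)² = 1.7709 − (1.1750)² = 0.39027.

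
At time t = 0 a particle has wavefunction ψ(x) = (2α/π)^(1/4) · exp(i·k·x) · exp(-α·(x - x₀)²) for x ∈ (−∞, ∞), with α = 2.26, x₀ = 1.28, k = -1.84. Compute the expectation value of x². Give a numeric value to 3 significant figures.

1.75

⟨x²⟩ = ∫ x²·|ψ|² dx (integrals over the domain).
Gaussian moments (u = x − x₀): ∫u^(2j)·e^(−2αu²) du = (2j−1)!!/(4α)^j · √(π/(2α)), odd powers integrate to 0; here √(π/(2α)) = 0.83369.
⟨x²⟩ = 1.7490.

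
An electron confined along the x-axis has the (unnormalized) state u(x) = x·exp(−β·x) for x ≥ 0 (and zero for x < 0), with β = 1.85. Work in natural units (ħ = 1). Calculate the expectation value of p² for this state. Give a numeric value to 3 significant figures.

3.42

p² u = −ħ² d²u/dx²; ⟨p²⟩ = −ħ² ∫ u*·u'' dx / ∫|u|² dx.
Differentiate x·exp(−β·x) with the product rule; every integrand then reduces to terms xʲ·e^(−2βx) on [0, ∞), with ∫₀^∞ xʲ·e^(−2βx) dx = j!/(2β)^(j+1).
State is unnormalized: ∫|u|² dx = 0.039484, and ∫u*·(−ħ² u'') dx = 0.13514, so ⟨p²⟩ = 0.13514 / 0.039484.
⟨p²⟩ = 3.4225.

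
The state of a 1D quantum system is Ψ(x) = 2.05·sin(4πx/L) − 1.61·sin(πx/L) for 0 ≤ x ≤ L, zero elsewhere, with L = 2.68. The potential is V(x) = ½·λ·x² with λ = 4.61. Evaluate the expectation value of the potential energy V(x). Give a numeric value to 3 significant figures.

⟨V⟩ = ∫ V(x)·|Ψ|² dx / ∫|Ψ|² dx.
On 0 ≤ x ≤ L (j ≠ l): ∫sin²(jπx/L) dx = L/2, ∫sin(jπx/L)·sin(lπx/L) dx = 0; diagonal moments ∫x·sin²(jπx/L) dx = L²/4, ∫x²·sin²(jπx/L) dx = L³·(1/6 − 1/(4j²π²)); cross terms ∫x·sin(jπx/L)·sin(lπx/L) dx = 0 for j + l even and −4jlL²/(π²(j² − l²)²) for j + l odd, ∫x²·sin(jπx/L)·sin(lπx/L) dx = (−1)^(j+l)·4jlL³/(π²(j² − l²)²); higher powers the same way via product-to-sum and parts.
State is unnormalized: ∫|Ψ|² dx = 9.1048, and ∫Ψ*·V(x)·Ψ dx = 49.146, so ⟨V⟩ = 49.146 / 9.1048.
⟨V⟩ = 5.3979.

5.40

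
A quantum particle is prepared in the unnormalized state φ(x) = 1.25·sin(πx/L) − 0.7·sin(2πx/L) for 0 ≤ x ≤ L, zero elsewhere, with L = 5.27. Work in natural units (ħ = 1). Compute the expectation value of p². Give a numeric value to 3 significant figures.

0.610

p² φ = −ħ² d²φ/dx²; ⟨p²⟩ = −ħ² ∫ φ*·φ'' dx / ∫|φ|² dx.
d²/dx² sin(jπx/L) = −(jπ/L)²·sin(jπx/L); on 0 ≤ x ≤ L, ∫sin²(jπx/L) dx = L/2 and ∫sin(jπx/L)·sin(lπx/L) dx = 0 for j ≠ l, so only diagonal terms survive in ∫|φ|² and ∫φ·φ″; ∫φ·φ′ dx = [φ²/2] between the walls = 0.
State is unnormalized: ∫|φ|² dx = 5.4083, and ∫φ*·(−ħ² φ'') dx = 3.2985, so ⟨p²⟩ = 3.2985 / 5.4083.
⟨p²⟩ = 0.60988.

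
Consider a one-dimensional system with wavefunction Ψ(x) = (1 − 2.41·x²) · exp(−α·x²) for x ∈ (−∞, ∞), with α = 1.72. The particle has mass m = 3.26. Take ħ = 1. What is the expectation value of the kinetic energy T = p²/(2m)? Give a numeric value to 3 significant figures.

1.01

T = −(ħ²/2m) d²/dx², so ⟨T⟩ = −(ħ²/2m) ∫ Ψ*·Ψ'' dx / ∫|Ψ|² dx; with m = 3.26.
Expand each integrand as polynomial × e^(−2αx²) and use ∫x^(2j)·e^(−2αx²) dx = (2j−1)!!/(4α)^j · √(π/(2α)), odd powers → 0; here √(π/(2α)) = 0.95564. Differentiate with the product rule, d/dx e^(−αx²) = −2αx·e^(−αx²).
State is unnormalized: ∫|Ψ|² dx = 0.63792, and ∫Ψ*·(−ħ²/2m · Ψ'') dx = 0.64526, so ⟨T⟩ = 0.64526 / 0.63792.
⟨T⟩ = 1.0115.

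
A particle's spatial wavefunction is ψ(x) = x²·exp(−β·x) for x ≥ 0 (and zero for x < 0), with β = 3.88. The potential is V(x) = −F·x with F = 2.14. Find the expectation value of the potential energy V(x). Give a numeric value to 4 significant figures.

⟨V⟩ = ∫ V(x)·|ψ|² dx / ∫|ψ|² dx.
Every integrand reduces to terms xʲ·e^(−2βx) on [0, ∞); use ∫₀^∞ xʲ·e^(−2βx) dx = j!/(2β)^(j+1).
State is unnormalized: ∫|ψ|² dx = 0.00085291, and ∫ψ*·V(x)·ψ dx = -0.0011760, so ⟨V⟩ = -0.0011760 / 0.00085291.
⟨V⟩ = -1.3789.

-1.379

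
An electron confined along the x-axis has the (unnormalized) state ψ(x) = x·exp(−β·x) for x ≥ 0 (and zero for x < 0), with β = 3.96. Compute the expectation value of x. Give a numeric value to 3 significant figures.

0.379

⟨x⟩ = ∫ x·|ψ|² dx / ∫|ψ|² dx (integrals over the domain).
Every integrand reduces to terms xʲ·e^(−2βx) on [0, ∞); use ∫₀^∞ xʲ·e^(−2βx) dx = j!/(2β)^(j+1).
State is unnormalized: ∫|ψ|² dx = 0.0040258, and ∫ψ*·x·ψ dx = 0.0015249, so ⟨x⟩ = 0.0015249 / 0.0040258.
⟨x⟩ = 0.37879.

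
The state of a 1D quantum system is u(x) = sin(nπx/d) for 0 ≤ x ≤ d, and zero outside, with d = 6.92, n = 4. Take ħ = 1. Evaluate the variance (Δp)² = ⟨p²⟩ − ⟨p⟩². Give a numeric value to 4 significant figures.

3.298

Compute ⟨p⟩ and ⟨p²⟩ separately; (Δp)² = ⟨p²⟩ − ⟨p⟩².
d/dx sin(nπx/d) = (nπ/d)·cos(nπx/d) and d²/dx² sin(nπx/d) = −(nπ/d)²·sin(nπx/d); on 0 ≤ x ≤ d, ∫sin²(nπx/d) dx = d/2 and ∫sin(nπx/d)·cos(nπx/d) dx = 0.
Normalization: ∫|u|² dx = 3.4600.
⟨p⟩ = 0.0000 and ⟨p²⟩ = 3.2977.
(Δp)² = 3.2977 − (0.0000)² = 3.2977.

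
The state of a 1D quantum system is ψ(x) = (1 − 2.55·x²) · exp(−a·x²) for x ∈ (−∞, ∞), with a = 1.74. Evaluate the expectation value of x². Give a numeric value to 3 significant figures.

⟨x²⟩ = ∫ x²·|ψ|² dx / ∫|ψ|² dx (integrals over the domain).
Expand each integrand as polynomial × e^(−2ax²) and use ∫x^(2j)·e^(−2ax²) dx = (2j−1)!!/(4a)^j · √(π/(2a)), odd powers → 0; here √(π/(2a)) = 0.95013.
State is unnormalized: ∫|ψ|² dx = 0.63654, and ∫ψ*·x²·ψ dx = 0.11129, so ⟨x²⟩ = 0.11129 / 0.63654.
⟨x²⟩ = 0.17484.

0.175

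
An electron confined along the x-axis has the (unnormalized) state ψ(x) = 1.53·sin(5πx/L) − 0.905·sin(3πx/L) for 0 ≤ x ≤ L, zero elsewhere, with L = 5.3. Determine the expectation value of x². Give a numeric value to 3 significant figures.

8.11

⟨x²⟩ = ∫ x²·|ψ|² dx / ∫|ψ|² dx (integrals over the domain).
On 0 ≤ x ≤ L (j ≠ l): ∫sin²(jπx/L) dx = L/2, ∫sin(jπx/L)·sin(lπx/L) dx = 0; diagonal moments ∫x·sin²(jπx/L) dx = L²/4, ∫x²·sin²(jπx/L) dx = L³·(1/6 − 1/(4j²π²)); cross terms ∫x·sin(jπx/L)·sin(lπx/L) dx = 0 for j + l even and −4jlL²/(π²(j² − l²)²) for j + l odd, ∫x²·sin(jπx/L)·sin(lπx/L) dx = (−1)^(j+l)·4jlL³/(π²(j² − l²)²); higher powers the same way via product-to-sum and parts.
State is unnormalized: ∫|ψ|² dx = 8.3738, and ∫ψ*·x²·ψ dx = 67.920, so ⟨x²⟩ = 67.920 / 8.3738.
⟨x²⟩ = 8.1110.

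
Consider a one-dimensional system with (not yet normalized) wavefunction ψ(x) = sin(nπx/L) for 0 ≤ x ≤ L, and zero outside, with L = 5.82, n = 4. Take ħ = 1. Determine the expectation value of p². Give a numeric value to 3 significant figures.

4.66

p² ψ = −ħ² d²ψ/dx²; ⟨p²⟩ = −ħ² ∫ ψ*·ψ'' dx / ∫|ψ|² dx.
d/dx sin(nπx/L) = (nπ/L)·cos(nπx/L) and d²/dx² sin(nπx/L) = −(nπ/L)²·sin(nπx/L); on 0 ≤ x ≤ L, ∫sin²(nπx/L) dx = L/2 and ∫sin(nπx/L)·cos(nπx/L) dx = 0.
State is unnormalized: ∫|ψ|² dx = 2.9100, and ∫ψ*·(−ħ² ψ'') dx = 13.566, so ⟨p²⟩ = 13.566 / 2.9100.
⟨p²⟩ = 4.6620.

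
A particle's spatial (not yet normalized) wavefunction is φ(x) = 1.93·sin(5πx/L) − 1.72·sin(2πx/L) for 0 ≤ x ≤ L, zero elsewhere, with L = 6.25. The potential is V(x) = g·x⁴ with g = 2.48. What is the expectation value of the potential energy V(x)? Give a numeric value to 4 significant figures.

834.7

⟨V⟩ = ∫ V(x)·|φ|² dx / ∫|φ|² dx.
On 0 ≤ x ≤ L (j ≠ l): ∫sin²(jπx/L) dx = L/2, ∫sin(jπx/L)·sin(lπx/L) dx = 0; diagonal moments ∫x·sin²(jπx/L) dx = L²/4, ∫x²·sin²(jπx/L) dx = L³·(1/6 − 1/(4j²π²)); cross terms ∫x·sin(jπx/L)·sin(lπx/L) dx = 0 for j + l even and −4jlL²/(π²(j² − l²)²) for j + l odd, ∫x²·sin(jπx/L)·sin(lπx/L) dx = (−1)^(j+l)·4jlL³/(π²(j² − l²)²); higher powers the same way via product-to-sum and parts.
State is unnormalized: ∫|φ|² dx = 20.885, and ∫φ*·V(x)·φ dx = 17432., so ⟨V⟩ = 17432. / 20.885.
⟨V⟩ = 834.66.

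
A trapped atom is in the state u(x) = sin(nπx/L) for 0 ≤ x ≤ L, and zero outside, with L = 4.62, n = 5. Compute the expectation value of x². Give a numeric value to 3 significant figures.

7.07

⟨x²⟩ = ∫ x²·|u|² dx / ∫|u|² dx (integrals over the domain).
With sin²θ = (1 − cos2θ)/2 on 0 ≤ x ≤ L: ∫sin²(nπx/L) dx = L/2, ∫x·sin²(nπx/L) dx = L²/4, ∫x²·sin²(nπx/L) dx = L³·(1/6 − 1/(4n²π²)); higher powers xᵏ the same way, integrating xᵏ·cos(2nπx/L) by parts.
State is unnormalized: ∫|u|² dx = 2.3100, and ∫u*·x²·u dx = 16.335, so ⟨x²⟩ = 16.335 / 2.3100.
⟨x²⟩ = 7.0715.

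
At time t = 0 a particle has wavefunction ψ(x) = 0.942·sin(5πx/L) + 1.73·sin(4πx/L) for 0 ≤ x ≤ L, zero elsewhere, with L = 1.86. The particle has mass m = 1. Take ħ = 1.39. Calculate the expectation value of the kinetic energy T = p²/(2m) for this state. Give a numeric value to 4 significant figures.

T = −(ħ²/2m) d²/dx², so ⟨T⟩ = −(ħ²/2m) ∫ ψ*·ψ'' dx / ∫|ψ|² dx; with m = 1.
d²/dx² sin(jπx/L) = −(jπ/L)²·sin(jπx/L); on 0 ≤ x ≤ L, ∫sin²(jπx/L) dx = L/2 and ∫sin(jπx/L)·sin(lπx/L) dx = 0 for j ≠ l, so only diagonal terms survive in ∫|ψ|² and ∫ψ·ψ″; ∫ψ·ψ′ dx = [ψ²/2] between the walls = 0.
State is unnormalized: ∫|ψ|² dx = 3.6086, and ∫ψ*·(−ħ²/2m · ψ'') dx = 179.59, so ⟨T⟩ = 179.59 / 3.6086.
⟨T⟩ = 49.768.

49.77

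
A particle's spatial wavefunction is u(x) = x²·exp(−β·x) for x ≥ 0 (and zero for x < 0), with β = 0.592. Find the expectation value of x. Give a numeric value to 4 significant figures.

4.223

⟨x⟩ = ∫ x·|u|² dx / ∫|u|² dx (integrals over the domain).
Every integrand reduces to terms xʲ·e^(−2βx) on [0, ∞); use ∫₀^∞ xʲ·e^(−2βx) dx = j!/(2β)^(j+1).
State is unnormalized: ∫|u|² dx = 10.315, and ∫u*·x·u dx = 43.558, so ⟨x⟩ = 43.558 / 10.315.
⟨x⟩ = 4.2230.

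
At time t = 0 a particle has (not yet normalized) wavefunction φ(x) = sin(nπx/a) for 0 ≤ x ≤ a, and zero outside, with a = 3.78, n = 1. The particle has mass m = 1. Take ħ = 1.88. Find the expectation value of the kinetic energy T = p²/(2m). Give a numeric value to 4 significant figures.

T = −(ħ²/2m) d²/dx², so ⟨T⟩ = −(ħ²/2m) ∫ φ*·φ'' dx / ∫|φ|² dx; with m = 1.
d/dx sin(nπx/a) = (nπ/a)·cos(nπx/a) and d²/dx² sin(nπx/a) = −(nπ/a)²·sin(nπx/a); on 0 ≤ x ≤ a, ∫sin²(nπx/a) dx = a/2 and ∫sin(nπx/a)·cos(nπx/a) dx = 0.
State is unnormalized: ∫|φ|² dx = 1.8900, and ∫φ*·(−ħ²/2m · φ'') dx = 2.3071, so ⟨T⟩ = 2.3071 / 1.8900.
⟨T⟩ = 1.2207.

1.221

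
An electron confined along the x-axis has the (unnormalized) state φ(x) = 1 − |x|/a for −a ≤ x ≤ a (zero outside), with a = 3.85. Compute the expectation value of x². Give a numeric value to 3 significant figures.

⟨x²⟩ = ∫ x²·|φ|² dx / ∫|φ|² dx (integrals over the domain).
φ is even, so ∫ over [−a, a] = 2∫₀ᵃ with φ = 1 − x/a there: ∫₀ᵃ (1 − x/a)² dx = a/3, ∫₀ᵃ x²(1 − x/a)² dx = a³/30, ∫₀ᵃ x⁴(1 − x/a)² dx = a⁵/105.
State is unnormalized: ∫|φ|² dx = 2.5667, and ∫φ*·x²·φ dx = 3.8044, so ⟨x²⟩ = 3.8044 / 2.5667.
⟨x²⟩ = 1.4823.

1.48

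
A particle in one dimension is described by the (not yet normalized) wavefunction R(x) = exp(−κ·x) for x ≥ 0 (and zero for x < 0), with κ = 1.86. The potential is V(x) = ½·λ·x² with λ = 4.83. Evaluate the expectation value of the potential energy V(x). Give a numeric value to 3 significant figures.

0.349

⟨V⟩ = ∫ V(x)·|R|² dx / ∫|R|² dx.
Every integrand reduces to terms xʲ·e^(−2κx) on [0, ∞); use ∫₀^∞ xʲ·e^(−2κx) dx = j!/(2κ)^(j+1).
State is unnormalized: ∫|R|² dx = 0.26882, and ∫R*·V(x)·R dx = 0.093825, so ⟨V⟩ = 0.093825 / 0.26882.
⟨V⟩ = 0.34903.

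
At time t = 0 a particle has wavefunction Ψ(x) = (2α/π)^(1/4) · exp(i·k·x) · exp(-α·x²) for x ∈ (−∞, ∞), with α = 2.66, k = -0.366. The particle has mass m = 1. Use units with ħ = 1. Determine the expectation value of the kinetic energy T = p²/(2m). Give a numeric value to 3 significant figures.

1.40

T = −(ħ²/2m) d²/dx², so ⟨T⟩ = −(ħ²/2m) ∫ Ψ*·Ψ'' dx; with m = 1.
Gaussian moments: ∫x^(2j)·e^(−2αx²) dx = (2j−1)!!/(4α)^j · √(π/(2α)), odd powers integrate to 0; here √(π/(2α)) = 0.76846. Derivatives: Ψ′ = (ik − 2αx)·Ψ, Ψ″ = ((ik − 2αx)² − 2α)·Ψ; the odd-in-x pieces drop out.
⟨T⟩ = 1.3970.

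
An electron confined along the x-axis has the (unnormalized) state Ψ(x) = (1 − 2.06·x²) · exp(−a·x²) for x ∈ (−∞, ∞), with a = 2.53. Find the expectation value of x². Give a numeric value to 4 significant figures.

0.05514

⟨x²⟩ = ∫ x²·|Ψ|² dx / ∫|Ψ|² dx (integrals over the domain).
Expand each integrand as polynomial × e^(−2ax²) and use ∫x^(2j)·e^(−2ax²) dx = (2j−1)!!/(4a)^j · √(π/(2a)), odd powers → 0; here √(π/(2a)) = 0.78795.
State is unnormalized: ∫|Ψ|² dx = 0.56511, and ∫Ψ*·x²·Ψ dx = 0.031159, so ⟨x²⟩ = 0.031159 / 0.56511.
⟨x²⟩ = 0.055138.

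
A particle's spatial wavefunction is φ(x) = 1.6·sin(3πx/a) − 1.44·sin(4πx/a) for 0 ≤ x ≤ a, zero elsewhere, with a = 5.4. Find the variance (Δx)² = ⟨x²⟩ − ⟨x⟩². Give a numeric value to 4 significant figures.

Compute ⟨x⟩ and ⟨x²⟩ separately, then (Δx)² = ⟨x²⟩ − ⟨x⟩².
On 0 ≤ x ≤ a (j ≠ l): ∫sin²(jπx/a) dx = a/2, ∫sin(jπx/a)·sin(lπx/a) dx = 0; diagonal moments ∫x·sin²(jπx/a) dx = a²/4, ∫x²·sin²(jπx/a) dx = a³·(1/6 − 1/(4j²π²)); cross terms ∫x·sin(jπx/a)·sin(lπx/a) dx = 0 for j + l even and −4jla²/(π²(j² − l²)²) for j + l odd, ∫x²·sin(jπx/a)·sin(lπx/a) dx = (−1)^(j+l)·4jla³/(π²(j² − l²)²); higher powers the same way via product-to-sum and parts.
Normalization: ∫|φ|² dx = 12.511.
⟨x⟩ = 3.7660 and ⟨x²⟩ = 15.344.
(Δx)² = 15.344 − (3.7660)² = 1.1616.

1.162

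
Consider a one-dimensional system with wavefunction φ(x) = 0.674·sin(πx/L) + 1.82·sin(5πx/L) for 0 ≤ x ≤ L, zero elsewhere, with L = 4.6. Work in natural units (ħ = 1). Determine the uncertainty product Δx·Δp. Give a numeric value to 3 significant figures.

4.18

Δx = √(⟨x²⟩−⟨x⟩²), Δp = √(⟨p²⟩−⟨p⟩²).
On 0 ≤ x ≤ L (j ≠ l): ∫sin²(jπx/L) dx = L/2, ∫sin(jπx/L)·sin(lπx/L) dx = 0; diagonal moments ∫x·sin²(jπx/L) dx = L²/4, ∫x²·sin²(jπx/L) dx = L³·(1/6 − 1/(4j²π²)); cross terms ∫x·sin(jπx/L)·sin(lπx/L) dx = 0 for j + l even and −4jlL²/(π²(j² − l²)²) for j + l odd, ∫x²·sin(jπx/L)·sin(lπx/L) dx = (−1)^(j+l)·4jlL³/(π²(j² − l²)²); higher powers the same way via product-to-sum and parts. d²/dx² sin(jπx/L) = −(jπ/L)²·sin(jπx/L); on 0 ≤ x ≤ L, ∫sin²(jπx/L) dx = L/2 and ∫sin(jπx/L)·sin(lπx/L) dx = 0 for j ≠ l, so only diagonal terms survive in ∫|φ|² and ∫φ·φ″; ∫φ·φ′ dx = [φ²/2] between the walls = 0.
Normalization: ∫|φ|² dx = 8.6634.
⟨x⟩ = 2.3000, ⟨x²⟩ = 6.9833 ⇒ Δx = 1.3013.
⟨p⟩ = 0.0000, ⟨p²⟩ = 10.311 ⇒ Δp = 3.2110.
Δx·Δp = 4.1784.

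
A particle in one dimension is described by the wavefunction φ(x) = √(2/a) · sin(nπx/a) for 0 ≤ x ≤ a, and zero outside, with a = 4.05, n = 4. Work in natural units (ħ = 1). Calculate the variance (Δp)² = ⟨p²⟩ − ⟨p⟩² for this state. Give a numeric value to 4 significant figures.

9.627

Compute ⟨p⟩ and ⟨p²⟩ separately; (Δp)² = ⟨p²⟩ − ⟨p⟩².
d/dx sin(nπx/a) = (nπ/a)·cos(nπx/a) and d²/dx² sin(nπx/a) = −(nπ/a)²·sin(nπx/a); on 0 ≤ x ≤ a, ∫sin²(nπx/a) dx = a/2 and ∫sin(nπx/a)·cos(nπx/a) dx = 0.
⟨p⟩ = 0.0000 and ⟨p²⟩ = 9.6274.
(Δp)² = 9.6274 − (0.0000)² = 9.6274.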